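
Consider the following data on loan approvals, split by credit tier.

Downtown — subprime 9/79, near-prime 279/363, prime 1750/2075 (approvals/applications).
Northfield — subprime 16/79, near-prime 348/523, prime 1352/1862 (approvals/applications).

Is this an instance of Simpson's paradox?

No

Subprime: Downtown 9/79 = 11.4%, Northfield 16/79 = 20.3% → Northfield
Near-prime: Downtown 279/363 = 76.9%, Northfield 348/523 = 66.5% → Downtown
Prime: Downtown 1750/2075 = 84.3%, Northfield 1352/1862 = 72.6% → Downtown
Overall: Downtown 2038/2517 = 81.0%, Northfield 1716/2464 = 69.6% → Downtown
Neither sweeps: Downtown wins 2 of 3 groups, Northfield wins 1. Downtown wins overall but not every group — no Simpson reversal.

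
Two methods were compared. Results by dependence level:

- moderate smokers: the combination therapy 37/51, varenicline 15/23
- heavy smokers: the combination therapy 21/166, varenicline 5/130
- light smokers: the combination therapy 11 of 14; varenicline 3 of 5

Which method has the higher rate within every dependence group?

Moderate smokers: the combination therapy 37/51 = 72.5%, varenicline 15/23 = 65.2% → the combination therapy
Heavy smokers: the combination therapy 21/166 = 12.7%, varenicline 5/130 = 3.8% → the combination therapy
Light smokers: the combination therapy 11/14 = 78.6%, varenicline 3/5 = 60.0% → the combination therapy
The combination therapy has the higher rate in all 3 groups.

the combination therapy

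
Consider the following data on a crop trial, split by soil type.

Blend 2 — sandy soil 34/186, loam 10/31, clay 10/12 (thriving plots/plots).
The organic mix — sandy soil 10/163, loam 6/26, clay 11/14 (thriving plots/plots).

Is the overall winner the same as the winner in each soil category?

Sandy soil: Blend 2 34/186 = 18.3%, the organic mix 10/163 = 6.1% → Blend 2
Loam: Blend 2 10/31 = 32.3%, the organic mix 6/26 = 23.1% → Blend 2
Clay: Blend 2 10/12 = 83.3%, the organic mix 11/14 = 78.6% → Blend 2
Overall: Blend 2 54/229 = 23.6%, the organic mix 27/203 = 13.3% → Blend 2
Blend 2 wins overall and in every soil group — no reversal.

Yes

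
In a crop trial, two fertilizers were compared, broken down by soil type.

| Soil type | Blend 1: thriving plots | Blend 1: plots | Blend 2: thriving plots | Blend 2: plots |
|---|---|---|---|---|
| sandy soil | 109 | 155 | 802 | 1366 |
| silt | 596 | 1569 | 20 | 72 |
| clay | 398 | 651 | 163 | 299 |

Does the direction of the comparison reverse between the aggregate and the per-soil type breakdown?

Yes

Sandy soil: Blend 1 109/155 = 70.3%, Blend 2 802/1366 = 58.7% → Blend 1
Silt: Blend 1 596/1569 = 38.0%, Blend 2 20/72 = 27.8% → Blend 1
Clay: Blend 1 398/651 = 61.1%, Blend 2 163/299 = 54.5% → Blend 1
Overall: Blend 1 1103/2375 = 46.4%, Blend 2 985/1737 = 56.7% → Blend 2
Blend 1 wins each soil group but Blend 2 wins overall — the comparison reverses. Blend 1's plots skew toward silt, which has a lower base rate.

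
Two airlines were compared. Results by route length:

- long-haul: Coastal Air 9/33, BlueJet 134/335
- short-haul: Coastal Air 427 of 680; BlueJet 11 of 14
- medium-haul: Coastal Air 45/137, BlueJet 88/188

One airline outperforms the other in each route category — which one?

Long-haul: Coastal Air 9/33 = 27.3%, BlueJet 134/335 = 40.0% → BlueJet
Short-haul: Coastal Air 427/680 = 62.8%, BlueJet 11/14 = 78.6% → BlueJet
Medium-haul: Coastal Air 45/137 = 32.8%, BlueJet 88/188 = 46.8% → BlueJet
BlueJet has the higher rate in all 3 groups.

BlueJet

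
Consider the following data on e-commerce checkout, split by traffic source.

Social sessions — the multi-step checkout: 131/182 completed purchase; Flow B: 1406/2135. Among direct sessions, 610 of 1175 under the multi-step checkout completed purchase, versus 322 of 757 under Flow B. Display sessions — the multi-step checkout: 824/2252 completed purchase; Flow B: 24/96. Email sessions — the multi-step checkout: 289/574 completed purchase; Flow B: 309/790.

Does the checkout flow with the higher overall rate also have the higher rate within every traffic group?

Social: the multi-step checkout 131/182 = 72.0%, Flow B 1406/2135 = 65.9% → the multi-step checkout
Direct: the multi-step checkout 610/1175 = 51.9%, Flow B 322/757 = 42.5% → the multi-step checkout
Display: the multi-step checkout 824/2252 = 36.6%, Flow B 24/96 = 25.0% → the multi-step checkout
Email: the multi-step checkout 289/574 = 50.3%, Flow B 309/790 = 39.1% → the multi-step checkout
Overall: the multi-step checkout 1854/4183 = 44.3%, Flow B 2061/3778 = 54.6% → Flow B
The multi-step checkout wins each traffic group but Flow B wins overall — the comparison reverses. The multi-step checkout's sessions skew toward display, which has a lower base rate.

No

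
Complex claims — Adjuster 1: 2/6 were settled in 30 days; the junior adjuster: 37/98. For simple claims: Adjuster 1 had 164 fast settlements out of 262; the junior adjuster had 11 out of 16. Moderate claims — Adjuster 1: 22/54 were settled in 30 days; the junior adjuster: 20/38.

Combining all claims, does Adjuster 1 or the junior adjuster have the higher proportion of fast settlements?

Adjuster 1

Complex: Adjuster 1 2/6 = 33.3%, the junior adjuster 37/98 = 37.8% → the junior adjuster
Simple: Adjuster 1 164/262 = 62.6%, the junior adjuster 11/16 = 68.8% → the junior adjuster
Moderate: Adjuster 1 22/54 = 40.7%, the junior adjuster 20/38 = 52.6% → the junior adjuster
Overall: Adjuster 1 188/322 = 58.4%, the junior adjuster 68/152 = 44.7% → Adjuster 1
(The junior adjuster wins every claim group but Adjuster 1 wins overall — the junior adjuster's claims skew toward the low-rate complex group.)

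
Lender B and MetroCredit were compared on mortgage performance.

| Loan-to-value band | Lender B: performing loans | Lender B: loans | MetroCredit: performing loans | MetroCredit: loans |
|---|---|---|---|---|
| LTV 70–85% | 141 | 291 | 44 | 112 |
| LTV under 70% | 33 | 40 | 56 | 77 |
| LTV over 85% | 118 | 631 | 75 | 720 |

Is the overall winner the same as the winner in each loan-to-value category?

Yes

LTV 70–85%: Lender B 141/291 = 48.5%, MetroCredit 44/112 = 39.3% → Lender B
LTV under 70%: Lender B 33/40 = 82.5%, MetroCredit 56/77 = 72.7% → Lender B
LTV over 85%: Lender B 118/631 = 18.7%, MetroCredit 75/720 = 10.4% → Lender B
Overall: Lender B 292/962 = 30.4%, MetroCredit 175/909 = 19.3% → Lender B
Lender B wins overall and in every loan-to-value group — no reversal.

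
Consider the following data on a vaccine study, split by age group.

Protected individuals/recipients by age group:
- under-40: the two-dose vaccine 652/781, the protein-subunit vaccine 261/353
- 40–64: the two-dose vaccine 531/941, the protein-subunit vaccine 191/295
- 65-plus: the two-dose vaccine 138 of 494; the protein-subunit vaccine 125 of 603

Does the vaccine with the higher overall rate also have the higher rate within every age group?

No

Under-40: the two-dose vaccine 652/781 = 83.5%, the protein-subunit vaccine 261/353 = 73.9% → the two-dose vaccine
40–64: the two-dose vaccine 531/941 = 56.4%, the protein-subunit vaccine 191/295 = 64.7% → the protein-subunit vaccine
65-plus: the two-dose vaccine 138/494 = 27.9%, the protein-subunit vaccine 125/603 = 20.7% → the two-dose vaccine
Overall: the two-dose vaccine 1321/2216 = 59.6%, the protein-subunit vaccine 577/1251 = 46.1% → the two-dose vaccine
Neither sweeps: the two-dose vaccine wins 2 of 3 groups, the protein-subunit vaccine wins 1. The two-dose vaccine wins overall but not every group — no Simpson reversal.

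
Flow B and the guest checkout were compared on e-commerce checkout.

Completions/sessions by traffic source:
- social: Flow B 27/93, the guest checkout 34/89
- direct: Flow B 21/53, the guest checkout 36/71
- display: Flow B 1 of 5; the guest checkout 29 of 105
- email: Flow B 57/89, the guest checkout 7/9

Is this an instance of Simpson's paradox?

Yes

Social: Flow B 27/93 = 29.0%, the guest checkout 34/89 = 38.2% → the guest checkout
Direct: Flow B 21/53 = 39.6%, the guest checkout 36/71 = 50.7% → the guest checkout
Display: Flow B 1/5 = 20.0%, the guest checkout 29/105 = 27.6% → the guest checkout
Email: Flow B 57/89 = 64.0%, the guest checkout 7/9 = 77.8% → the guest checkout
Overall: Flow B 106/240 = 44.2%, the guest checkout 106/274 = 38.7% → Flow B
The guest checkout wins each traffic group but Flow B wins overall — the comparison reverses. The guest checkout's sessions skew toward display, which has a lower base rate.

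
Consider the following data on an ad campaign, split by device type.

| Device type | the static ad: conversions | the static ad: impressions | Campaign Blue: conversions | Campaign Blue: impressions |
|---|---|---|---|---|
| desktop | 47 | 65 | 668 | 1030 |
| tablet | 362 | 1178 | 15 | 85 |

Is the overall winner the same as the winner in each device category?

No

Desktop: the static ad 47/65 = 72.3%, Campaign Blue 668/1030 = 64.9% → the static ad
Tablet: the static ad 362/1178 = 30.7%, Campaign Blue 15/85 = 17.6% → the static ad
Overall: the static ad 409/1243 = 32.9%, Campaign Blue 683/1115 = 61.3% → Campaign Blue
The static ad wins each device group but Campaign Blue wins overall — the comparison reverses. The static ad's impressions skew toward tablet, which has a lower base rate.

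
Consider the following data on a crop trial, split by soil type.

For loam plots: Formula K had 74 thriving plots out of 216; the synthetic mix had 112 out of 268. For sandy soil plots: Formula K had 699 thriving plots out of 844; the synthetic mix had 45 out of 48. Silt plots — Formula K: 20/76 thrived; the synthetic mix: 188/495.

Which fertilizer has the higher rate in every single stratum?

the synthetic mix

Loam: Formula K 74/216 = 34.3%, the synthetic mix 112/268 = 41.8% → the synthetic mix
Sandy soil: Formula K 699/844 = 82.8%, the synthetic mix 45/48 = 93.8% → the synthetic mix
Silt: Formula K 20/76 = 26.3%, the synthetic mix 188/495 = 38.0% → the synthetic mix
The synthetic mix has the higher rate in all 3 groups.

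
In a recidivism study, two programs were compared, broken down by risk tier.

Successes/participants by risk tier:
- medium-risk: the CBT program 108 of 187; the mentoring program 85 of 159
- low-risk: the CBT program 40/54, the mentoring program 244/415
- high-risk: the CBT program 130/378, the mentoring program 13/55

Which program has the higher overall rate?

the mentoring program

Medium-risk: the CBT program 108/187 = 57.8%, the mentoring program 85/159 = 53.5% → the CBT program
Low-risk: the CBT program 40/54 = 74.1%, the mentoring program 244/415 = 58.8% → the CBT program
High-risk: the CBT program 130/378 = 34.4%, the mentoring program 13/55 = 23.6% → the CBT program
Overall: the CBT program 278/619 = 44.9%, the mentoring program 342/629 = 54.4% → the mentoring program
(The CBT program wins every risk group but the mentoring program wins overall — the CBT program's participants skew toward the low-rate high-risk group.)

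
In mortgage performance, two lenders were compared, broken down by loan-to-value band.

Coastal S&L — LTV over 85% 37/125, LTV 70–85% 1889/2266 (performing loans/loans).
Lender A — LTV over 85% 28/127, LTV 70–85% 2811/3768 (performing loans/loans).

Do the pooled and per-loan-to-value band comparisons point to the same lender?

Yes

LTV over 85%: Coastal S&L 37/125 = 29.6%, Lender A 28/127 = 22.0% → Coastal S&L
LTV 70–85%: Coastal S&L 1889/2266 = 83.4%, Lender A 2811/3768 = 74.6% → Coastal S&L
Overall: Coastal S&L 1926/2391 = 80.6%, Lender A 2839/3895 = 72.9% → Coastal S&L
Coastal S&L wins overall and in every loan-to-value group — no reversal.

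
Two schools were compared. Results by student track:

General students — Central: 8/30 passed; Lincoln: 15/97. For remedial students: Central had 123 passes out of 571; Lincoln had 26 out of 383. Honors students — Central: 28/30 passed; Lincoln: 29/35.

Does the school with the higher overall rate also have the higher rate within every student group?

Yes

General: Central 8/30 = 26.7%, Lincoln 15/97 = 15.5% → Central
Remedial: Central 123/571 = 21.5%, Lincoln 26/383 = 6.8% → Central
Honors: Central 28/30 = 93.3%, Lincoln 29/35 = 82.9% → Central
Overall: Central 159/631 = 25.2%, Lincoln 70/515 = 13.6% → Central
Central wins overall and in every student group — no reversal.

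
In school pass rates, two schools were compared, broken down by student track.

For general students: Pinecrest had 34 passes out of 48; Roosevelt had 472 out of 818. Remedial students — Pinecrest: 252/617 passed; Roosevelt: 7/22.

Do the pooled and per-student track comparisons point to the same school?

No

General: Pinecrest 34/48 = 70.8%, Roosevelt 472/818 = 57.7% → Pinecrest
Remedial: Pinecrest 252/617 = 40.8%, Roosevelt 7/22 = 31.8% → Pinecrest
Overall: Pinecrest 286/665 = 43.0%, Roosevelt 479/840 = 57.0% → Roosevelt
Pinecrest wins each student group but Roosevelt wins overall — the comparison reverses. Pinecrest's students skew toward remedial, which has a lower base rate.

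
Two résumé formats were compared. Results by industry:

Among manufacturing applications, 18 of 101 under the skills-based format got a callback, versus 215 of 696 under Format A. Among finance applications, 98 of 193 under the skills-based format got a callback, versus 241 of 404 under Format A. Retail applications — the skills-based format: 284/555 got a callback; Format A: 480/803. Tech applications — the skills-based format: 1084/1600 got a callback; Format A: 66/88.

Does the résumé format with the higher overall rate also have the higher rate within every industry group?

No

Manufacturing: the skills-based format 18/101 = 17.8%, Format A 215/696 = 30.9% → Format A
Finance: the skills-based format 98/193 = 50.8%, Format A 241/404 = 59.7% → Format A
Retail: the skills-based format 284/555 = 51.2%, Format A 480/803 = 59.8% → Format A
Tech: the skills-based format 1084/1600 = 67.8%, Format A 66/88 = 75.0% → Format A
Overall: the skills-based format 1484/2449 = 60.6%, Format A 1002/1991 = 50.3% → the skills-based format
Format A wins each industry group but the skills-based format wins overall — the comparison reverses. Format A's applications skew toward manufacturing, which has a lower base rate.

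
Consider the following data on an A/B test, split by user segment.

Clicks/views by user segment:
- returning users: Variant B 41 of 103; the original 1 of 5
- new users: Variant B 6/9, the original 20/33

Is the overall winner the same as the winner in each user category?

No

Returning users: Variant B 41/103 = 39.8%, the original 1/5 = 20.0% → Variant B
New users: Variant B 6/9 = 66.7%, the original 20/33 = 60.6% → Variant B
Overall: Variant B 47/112 = 42.0%, the original 21/38 = 55.3% → the original
Variant B wins each user group but the original wins overall — the comparison reverses. Variant B's views skew toward returning users, which has a lower base rate.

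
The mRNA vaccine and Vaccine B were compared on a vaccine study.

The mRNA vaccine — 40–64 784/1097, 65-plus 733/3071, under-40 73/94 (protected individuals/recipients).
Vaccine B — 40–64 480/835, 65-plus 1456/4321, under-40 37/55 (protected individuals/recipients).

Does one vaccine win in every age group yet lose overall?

40–64: the mRNA vaccine 784/1097 = 71.5%, Vaccine B 480/835 = 57.5% → the mRNA vaccine
65-plus: the mRNA vaccine 733/3071 = 23.9%, Vaccine B 1456/4321 = 33.7% → Vaccine B
Under-40: the mRNA vaccine 73/94 = 77.7%, Vaccine B 37/55 = 67.3% → the mRNA vaccine
Overall: the mRNA vaccine 1590/4262 = 37.3%, Vaccine B 1973/5211 = 37.9% → Vaccine B
Neither sweeps: the mRNA vaccine wins 2 of 3 groups, Vaccine B wins 1. Vaccine B wins overall but not every group — no Simpson reversal.

No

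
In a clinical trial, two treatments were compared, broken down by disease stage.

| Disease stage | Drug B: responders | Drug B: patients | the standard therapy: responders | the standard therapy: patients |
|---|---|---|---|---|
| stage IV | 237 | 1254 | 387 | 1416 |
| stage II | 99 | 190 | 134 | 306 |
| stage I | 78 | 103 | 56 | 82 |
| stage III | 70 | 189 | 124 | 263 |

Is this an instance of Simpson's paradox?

No

Stage IV: Drug B 237/1254 = 18.9%, the standard therapy 387/1416 = 27.3% → the standard therapy
Stage II: Drug B 99/190 = 52.1%, the standard therapy 134/306 = 43.8% → Drug B
Stage I: Drug B 78/103 = 75.7%, the standard therapy 56/82 = 68.3% → Drug B
Stage III: Drug B 70/189 = 37.0%, the standard therapy 124/263 = 47.1% → the standard therapy
Overall: Drug B 484/1736 = 27.9%, the standard therapy 701/2067 = 33.9% → the standard therapy
Neither sweeps: Drug B wins 2 of 4 groups, the standard therapy wins 2. The standard therapy wins overall but not every group — no Simpson reversal.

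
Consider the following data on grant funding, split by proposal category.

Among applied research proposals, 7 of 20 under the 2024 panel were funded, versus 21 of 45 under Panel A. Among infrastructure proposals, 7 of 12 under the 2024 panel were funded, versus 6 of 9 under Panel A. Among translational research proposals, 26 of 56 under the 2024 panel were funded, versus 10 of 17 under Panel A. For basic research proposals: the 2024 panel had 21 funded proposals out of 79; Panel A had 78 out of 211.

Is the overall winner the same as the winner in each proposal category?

Applied research: the 2024 panel 7/20 = 35.0%, Panel A 21/45 = 46.7% → Panel A
Infrastructure: the 2024 panel 7/12 = 58.3%, Panel A 6/9 = 66.7% → Panel A
Translational research: the 2024 panel 26/56 = 46.4%, Panel A 10/17 = 58.8% → Panel A
Basic research: the 2024 panel 21/79 = 26.6%, Panel A 78/211 = 37.0% → Panel A
Overall: the 2024 panel 61/167 = 36.5%, Panel A 115/282 = 40.8% → Panel A
Panel A wins overall and in every proposal group — no reversal.

Yes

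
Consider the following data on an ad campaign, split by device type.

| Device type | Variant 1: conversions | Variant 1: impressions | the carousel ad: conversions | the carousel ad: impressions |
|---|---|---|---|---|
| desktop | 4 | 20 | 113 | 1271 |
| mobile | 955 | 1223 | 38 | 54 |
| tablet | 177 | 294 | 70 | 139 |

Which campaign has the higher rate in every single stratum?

Variant 1

Desktop: Variant 1 4/20 = 20.0%, the carousel ad 113/1271 = 8.9% → Variant 1
Mobile: Variant 1 955/1223 = 78.1%, the carousel ad 38/54 = 70.4% → Variant 1
Tablet: Variant 1 177/294 = 60.2%, the carousel ad 70/139 = 50.4% → Variant 1
Variant 1 has the higher rate in all 3 groups.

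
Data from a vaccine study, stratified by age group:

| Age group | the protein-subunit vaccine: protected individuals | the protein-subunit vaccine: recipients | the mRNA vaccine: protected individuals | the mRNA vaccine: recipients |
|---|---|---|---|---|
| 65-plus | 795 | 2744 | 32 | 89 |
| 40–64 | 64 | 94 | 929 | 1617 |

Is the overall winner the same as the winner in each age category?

65-plus: the protein-subunit vaccine 795/2744 = 29.0%, the mRNA vaccine 32/89 = 36.0% → the mRNA vaccine
40–64: the protein-subunit vaccine 64/94 = 68.1%, the mRNA vaccine 929/1617 = 57.5% → the protein-subunit vaccine
Overall: the protein-subunit vaccine 859/2838 = 30.3%, the mRNA vaccine 961/1706 = 56.3% → the mRNA vaccine
Neither sweeps: the protein-subunit vaccine wins 1 of 2 groups, the mRNA vaccine wins 1. The mRNA vaccine wins overall but not every group — no Simpson reversal.

No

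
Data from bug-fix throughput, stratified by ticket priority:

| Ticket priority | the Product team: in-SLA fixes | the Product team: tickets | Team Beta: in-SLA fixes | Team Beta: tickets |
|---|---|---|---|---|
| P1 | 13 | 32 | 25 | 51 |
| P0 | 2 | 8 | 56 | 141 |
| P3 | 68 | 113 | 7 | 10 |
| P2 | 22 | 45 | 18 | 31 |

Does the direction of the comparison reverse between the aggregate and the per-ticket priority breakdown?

P1: the Product team 13/32 = 40.6%, Team Beta 25/51 = 49.0% → Team Beta
P0: the Product team 2/8 = 25.0%, Team Beta 56/141 = 39.7% → Team Beta
P3: the Product team 68/113 = 60.2%, Team Beta 7/10 = 70.0% → Team Beta
P2: the Product team 22/45 = 48.9%, Team Beta 18/31 = 58.1% → Team Beta
Overall: the Product team 105/198 = 53.0%, Team Beta 106/233 = 45.5% → the Product team
Team Beta wins each ticket group but the Product team wins overall — the comparison reverses. Team Beta's tickets skew toward P0, which has a lower base rate.

Yes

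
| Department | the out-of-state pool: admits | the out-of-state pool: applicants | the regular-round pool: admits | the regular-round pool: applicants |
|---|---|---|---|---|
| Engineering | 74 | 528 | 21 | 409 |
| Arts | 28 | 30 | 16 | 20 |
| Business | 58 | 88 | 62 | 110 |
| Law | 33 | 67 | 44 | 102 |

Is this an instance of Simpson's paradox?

No

Engineering: the out-of-state pool 74/528 = 14.0%, the regular-round pool 21/409 = 5.1% → the out-of-state pool
Arts: the out-of-state pool 28/30 = 93.3%, the regular-round pool 16/20 = 80.0% → the out-of-state pool
Business: the out-of-state pool 58/88 = 65.9%, the regular-round pool 62/110 = 56.4% → the out-of-state pool
Law: the out-of-state pool 33/67 = 49.3%, the regular-round pool 44/102 = 43.1% → the out-of-state pool
Overall: the out-of-state pool 193/713 = 27.1%, the regular-round pool 143/641 = 22.3% → the out-of-state pool
The out-of-state pool wins overall and in every department group — no reversal.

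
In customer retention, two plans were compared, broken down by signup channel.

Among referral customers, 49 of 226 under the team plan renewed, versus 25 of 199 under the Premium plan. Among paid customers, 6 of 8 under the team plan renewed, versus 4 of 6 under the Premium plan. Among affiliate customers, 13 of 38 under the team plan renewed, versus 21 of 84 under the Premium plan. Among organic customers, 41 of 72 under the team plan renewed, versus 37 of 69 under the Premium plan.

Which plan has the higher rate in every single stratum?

Referral: the team plan 49/226 = 21.7%, the Premium plan 25/199 = 12.6% → the team plan
Paid: the team plan 6/8 = 75.0%, the Premium plan 4/6 = 66.7% → the team plan
Affiliate: the team plan 13/38 = 34.2%, the Premium plan 21/84 = 25.0% → the team plan
Organic: the team plan 41/72 = 56.9%, the Premium plan 37/69 = 53.6% → the team plan
The team plan has the higher rate in all 4 groups.

the team plan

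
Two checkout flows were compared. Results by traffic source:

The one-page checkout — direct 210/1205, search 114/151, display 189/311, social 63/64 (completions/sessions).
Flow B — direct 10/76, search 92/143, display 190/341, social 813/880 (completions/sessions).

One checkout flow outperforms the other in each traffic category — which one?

the one-page checkout

Direct: the one-page checkout 210/1205 = 17.4%, Flow B 10/76 = 13.2% → the one-page checkout
Search: the one-page checkout 114/151 = 75.5%, Flow B 92/143 = 64.3% → the one-page checkout
Display: the one-page checkout 189/311 = 60.8%, Flow B 190/341 = 55.7% → the one-page checkout
Social: the one-page checkout 63/64 = 98.4%, Flow B 813/880 = 92.4% → the one-page checkout
The one-page checkout has the higher rate in all 4 groups.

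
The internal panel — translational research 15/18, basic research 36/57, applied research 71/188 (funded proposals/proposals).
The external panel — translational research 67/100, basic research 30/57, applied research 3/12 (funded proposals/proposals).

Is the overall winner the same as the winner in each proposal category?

No

Translational research: the internal panel 15/18 = 83.3%, the external panel 67/100 = 67.0% → the internal panel
Basic research: the internal panel 36/57 = 63.2%, the external panel 30/57 = 52.6% → the internal panel
Applied research: the internal panel 71/188 = 37.8%, the external panel 3/12 = 25.0% → the internal panel
Overall: the internal panel 122/263 = 46.4%, the external panel 100/169 = 59.2% → the external panel
The internal panel wins each proposal group but the external panel wins overall — the comparison reverses. The internal panel's proposals skew toward applied research, which has a lower base rate.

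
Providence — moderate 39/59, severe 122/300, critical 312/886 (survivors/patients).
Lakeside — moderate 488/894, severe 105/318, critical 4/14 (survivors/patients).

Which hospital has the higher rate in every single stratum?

Providence

Moderate: Providence 39/59 = 66.1%, Lakeside 488/894 = 54.6% → Providence
Severe: Providence 122/300 = 40.7%, Lakeside 105/318 = 33.0% → Providence
Critical: Providence 312/886 = 35.2%, Lakeside 4/14 = 28.6% → Providence
Providence has the higher rate in all 3 groups.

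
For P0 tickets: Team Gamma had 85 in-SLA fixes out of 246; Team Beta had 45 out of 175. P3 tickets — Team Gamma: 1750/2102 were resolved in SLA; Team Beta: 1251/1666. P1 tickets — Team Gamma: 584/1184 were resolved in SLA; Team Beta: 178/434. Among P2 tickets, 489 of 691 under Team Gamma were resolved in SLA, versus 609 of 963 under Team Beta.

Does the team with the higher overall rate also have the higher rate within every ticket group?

Yes

P0: Team Gamma 85/246 = 34.6%, Team Beta 45/175 = 25.7% → Team Gamma
P3: Team Gamma 1750/2102 = 83.3%, Team Beta 1251/1666 = 75.1% → Team Gamma
P1: Team Gamma 584/1184 = 49.3%, Team Beta 178/434 = 41.0% → Team Gamma
P2: Team Gamma 489/691 = 70.8%, Team Beta 609/963 = 63.2% → Team Gamma
Overall: Team Gamma 2908/4223 = 68.9%, Team Beta 2083/3238 = 64.3% → Team Gamma
Team Gamma wins overall and in every ticket group — no reversal.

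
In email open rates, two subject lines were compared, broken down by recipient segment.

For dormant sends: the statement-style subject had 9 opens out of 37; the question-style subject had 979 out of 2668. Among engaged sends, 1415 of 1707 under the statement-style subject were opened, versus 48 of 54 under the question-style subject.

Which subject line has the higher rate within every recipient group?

Dormant: the statement-style subject 9/37 = 24.3%, the question-style subject 979/2668 = 36.7% → the question-style subject
Engaged: the statement-style subject 1415/1707 = 82.9%, the question-style subject 48/54 = 88.9% → the question-style subject
The question-style subject has the higher rate in both groups.

the question-style subject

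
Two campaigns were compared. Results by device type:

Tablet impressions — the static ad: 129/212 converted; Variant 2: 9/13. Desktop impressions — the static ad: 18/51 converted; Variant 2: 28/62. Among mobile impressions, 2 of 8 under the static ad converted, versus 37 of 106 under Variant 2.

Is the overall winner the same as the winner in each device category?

No

Tablet: the static ad 129/212 = 60.8%, Variant 2 9/13 = 69.2% → Variant 2
Desktop: the static ad 18/51 = 35.3%, Variant 2 28/62 = 45.2% → Variant 2
Mobile: the static ad 2/8 = 25.0%, Variant 2 37/106 = 34.9% → Variant 2
Overall: the static ad 149/271 = 55.0%, Variant 2 74/181 = 40.9% → the static ad
Variant 2 wins each device group but the static ad wins overall — the comparison reverses. Variant 2's impressions skew toward mobile, which has a lower base rate.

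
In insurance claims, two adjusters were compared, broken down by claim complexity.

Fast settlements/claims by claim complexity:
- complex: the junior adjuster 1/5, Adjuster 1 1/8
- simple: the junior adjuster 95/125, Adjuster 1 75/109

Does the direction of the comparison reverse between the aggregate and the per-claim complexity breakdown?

No

Complex: the junior adjuster 1/5 = 20.0%, Adjuster 1 1/8 = 12.5% → the junior adjuster
Simple: the junior adjuster 95/125 = 76.0%, Adjuster 1 75/109 = 68.8% → the junior adjuster
Overall: the junior adjuster 96/130 = 73.8%, Adjuster 1 76/117 = 65.0% → the junior adjuster
The junior adjuster wins overall and in every claim group — no reversal.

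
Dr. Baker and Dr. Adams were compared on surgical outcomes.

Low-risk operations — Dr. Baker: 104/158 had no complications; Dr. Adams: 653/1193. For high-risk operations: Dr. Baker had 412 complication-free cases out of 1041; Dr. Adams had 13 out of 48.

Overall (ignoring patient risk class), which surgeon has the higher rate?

Low-risk: Dr. Baker 104/158 = 65.8%, Dr. Adams 653/1193 = 54.7% → Dr. Baker
High-risk: Dr. Baker 412/1041 = 39.6%, Dr. Adams 13/48 = 27.1% → Dr. Baker
Overall: Dr. Baker 516/1199 = 43.0%, Dr. Adams 666/1241 = 53.7% → Dr. Adams
(Dr. Baker wins every patient risk group but Dr. Adams wins overall — Dr. Baker's operations skew toward the low-rate high-risk group.)

Dr. Adams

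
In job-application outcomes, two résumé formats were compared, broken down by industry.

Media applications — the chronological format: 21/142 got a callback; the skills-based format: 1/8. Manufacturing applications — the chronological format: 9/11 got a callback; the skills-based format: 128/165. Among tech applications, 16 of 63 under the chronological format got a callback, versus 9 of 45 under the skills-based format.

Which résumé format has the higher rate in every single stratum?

the chronological format

Media: the chronological format 21/142 = 14.8%, the skills-based format 1/8 = 12.5% → the chronological format
Manufacturing: the chronological format 9/11 = 81.8%, the skills-based format 128/165 = 77.6% → the chronological format
Tech: the chronological format 16/63 = 25.4%, the skills-based format 9/45 = 20.0% → the chronological format
The chronological format has the higher rate in all 3 groups.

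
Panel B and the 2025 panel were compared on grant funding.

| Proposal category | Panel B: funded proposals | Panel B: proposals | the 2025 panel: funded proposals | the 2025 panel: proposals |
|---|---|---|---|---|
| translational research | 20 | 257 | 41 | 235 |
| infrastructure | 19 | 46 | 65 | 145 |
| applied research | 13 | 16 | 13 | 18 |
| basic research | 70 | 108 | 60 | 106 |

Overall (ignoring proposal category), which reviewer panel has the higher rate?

Translational research: Panel B 20/257 = 7.8%, the 2025 panel 41/235 = 17.4% → the 2025 panel
Infrastructure: Panel B 19/46 = 41.3%, the 2025 panel 65/145 = 44.8% → the 2025 panel
Applied research: Panel B 13/16 = 81.2%, the 2025 panel 13/18 = 72.2% → Panel B
Basic research: Panel B 70/108 = 64.8%, the 2025 panel 60/106 = 56.6% → Panel B
Overall: Panel B 122/427 = 28.6%, the 2025 panel 179/504 = 35.5% → the 2025 panel
(Neither sweeps every proposal group, but the 2025 panel has the higher pooled rate.)

the 2025 panel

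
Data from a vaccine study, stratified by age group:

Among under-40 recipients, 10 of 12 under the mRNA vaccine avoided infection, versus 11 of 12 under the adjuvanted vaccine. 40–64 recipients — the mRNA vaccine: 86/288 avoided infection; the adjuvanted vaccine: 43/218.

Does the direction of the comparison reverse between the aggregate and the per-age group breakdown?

No

Under-40: the mRNA vaccine 10/12 = 83.3%, the adjuvanted vaccine 11/12 = 91.7% → the adjuvanted vaccine
40–64: the mRNA vaccine 86/288 = 29.9%, the adjuvanted vaccine 43/218 = 19.7% → the mRNA vaccine
Overall: the mRNA vaccine 96/300 = 32.0%, the adjuvanted vaccine 54/230 = 23.5% → the mRNA vaccine
Neither sweeps: the mRNA vaccine wins 1 of 2 groups, the adjuvanted vaccine wins 1. The mRNA vaccine wins overall but not every group — no Simpson reversal.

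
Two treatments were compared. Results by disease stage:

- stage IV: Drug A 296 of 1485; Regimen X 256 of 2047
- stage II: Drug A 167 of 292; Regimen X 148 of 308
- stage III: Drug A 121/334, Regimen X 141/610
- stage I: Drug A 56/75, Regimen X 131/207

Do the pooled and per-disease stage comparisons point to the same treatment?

Stage IV: Drug A 296/1485 = 19.9%, Regimen X 256/2047 = 12.5% → Drug A
Stage II: Drug A 167/292 = 57.2%, Regimen X 148/308 = 48.1% → Drug A
Stage III: Drug A 121/334 = 36.2%, Regimen X 141/610 = 23.1% → Drug A
Stage I: Drug A 56/75 = 74.7%, Regimen X 131/207 = 63.3% → Drug A
Overall: Drug A 640/2186 = 29.3%, Regimen X 676/3172 = 21.3% → Drug A
Drug A wins overall and in every disease group — no reversal.

Yes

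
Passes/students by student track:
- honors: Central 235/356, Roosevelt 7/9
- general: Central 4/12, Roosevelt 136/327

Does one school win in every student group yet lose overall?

Yes

Honors: Central 235/356 = 66.0%, Roosevelt 7/9 = 77.8% → Roosevelt
General: Central 4/12 = 33.3%, Roosevelt 136/327 = 41.6% → Roosevelt
Overall: Central 239/368 = 64.9%, Roosevelt 143/336 = 42.6% → Central
Roosevelt wins each student group but Central wins overall — the comparison reverses. Roosevelt's students skew toward general, which has a lower base rate.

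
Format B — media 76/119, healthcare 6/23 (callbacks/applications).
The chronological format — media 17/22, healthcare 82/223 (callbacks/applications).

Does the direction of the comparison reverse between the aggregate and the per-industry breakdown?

Media: Format B 76/119 = 63.9%, the chronological format 17/22 = 77.3% → the chronological format
Healthcare: Format B 6/23 = 26.1%, the chronological format 82/223 = 36.8% → the chronological format
Overall: Format B 82/142 = 57.7%, the chronological format 99/245 = 40.4% → Format B
The chronological format wins each industry group but Format B wins overall — the comparison reverses. The chronological format's applications skew toward healthcare, which has a lower base rate.

Yes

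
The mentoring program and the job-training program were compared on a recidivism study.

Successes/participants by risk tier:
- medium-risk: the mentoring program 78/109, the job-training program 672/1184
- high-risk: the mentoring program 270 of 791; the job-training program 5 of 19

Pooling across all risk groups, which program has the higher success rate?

the job-training program

Medium-risk: the mentoring program 78/109 = 71.6%, the job-training program 672/1184 = 56.8% → the mentoring program
High-risk: the mentoring program 270/791 = 34.1%, the job-training program 5/19 = 26.3% → the mentoring program
Overall: the mentoring program 348/900 = 38.7%, the job-training program 677/1203 = 56.3% → the job-training program
(The mentoring program wins every risk group but the job-training program wins overall — the mentoring program's participants skew toward the low-rate high-risk group.)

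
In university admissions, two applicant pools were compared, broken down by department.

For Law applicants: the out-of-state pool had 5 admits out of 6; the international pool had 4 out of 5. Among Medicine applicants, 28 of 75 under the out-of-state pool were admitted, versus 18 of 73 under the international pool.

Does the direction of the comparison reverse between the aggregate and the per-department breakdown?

Law: the out-of-state pool 5/6 = 83.3%, the international pool 4/5 = 80.0% → the out-of-state pool
Medicine: the out-of-state pool 28/75 = 37.3%, the international pool 18/73 = 24.7% → the out-of-state pool
Overall: the out-of-state pool 33/81 = 40.7%, the international pool 22/78 = 28.2% → the out-of-state pool
The out-of-state pool wins overall and in every department group — no reversal.

No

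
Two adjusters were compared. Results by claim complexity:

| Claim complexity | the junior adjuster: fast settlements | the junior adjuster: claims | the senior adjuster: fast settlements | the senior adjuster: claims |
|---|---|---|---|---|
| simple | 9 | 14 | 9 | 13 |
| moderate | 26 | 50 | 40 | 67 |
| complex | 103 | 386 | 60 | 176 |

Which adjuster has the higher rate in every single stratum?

Simple: the junior adjuster 9/14 = 64.3%, the senior adjuster 9/13 = 69.2% → the senior adjuster
Moderate: the junior adjuster 26/50 = 52.0%, the senior adjuster 40/67 = 59.7% → the senior adjuster
Complex: the junior adjuster 103/386 = 26.7%, the senior adjuster 60/176 = 34.1% → the senior adjuster
The senior adjuster has the higher rate in all 3 groups.

the senior adjuster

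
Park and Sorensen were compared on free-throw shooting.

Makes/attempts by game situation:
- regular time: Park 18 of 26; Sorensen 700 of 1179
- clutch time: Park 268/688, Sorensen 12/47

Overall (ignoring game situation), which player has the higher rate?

Sorensen

Regular time: Park 18/26 = 69.2%, Sorensen 700/1179 = 59.4% → Park
Clutch time: Park 268/688 = 39.0%, Sorensen 12/47 = 25.5% → Park
Overall: Park 286/714 = 40.1%, Sorensen 712/1226 = 58.1% → Sorensen
(Park wins every game group but Sorensen wins overall — Park's attempts skew toward the low-rate clutch time group.)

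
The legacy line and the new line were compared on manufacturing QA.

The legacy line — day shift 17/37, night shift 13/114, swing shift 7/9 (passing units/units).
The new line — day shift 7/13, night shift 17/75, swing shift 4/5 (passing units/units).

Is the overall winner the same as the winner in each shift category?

Yes

Day shift: the legacy line 17/37 = 45.9%, the new line 7/13 = 53.8% → the new line
Night shift: the legacy line 13/114 = 11.4%, the new line 17/75 = 22.7% → the new line
Swing shift: the legacy line 7/9 = 77.8%, the new line 4/5 = 80.0% → the new line
Overall: the legacy line 37/160 = 23.1%, the new line 28/93 = 30.1% → the new line
The new line wins overall and in every shift group — no reversal.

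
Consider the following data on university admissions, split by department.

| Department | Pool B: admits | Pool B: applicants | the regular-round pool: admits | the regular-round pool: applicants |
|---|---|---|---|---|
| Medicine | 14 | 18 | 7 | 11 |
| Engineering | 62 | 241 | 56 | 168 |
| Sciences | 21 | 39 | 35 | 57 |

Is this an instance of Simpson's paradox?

Medicine: Pool B 14/18 = 77.8%, the regular-round pool 7/11 = 63.6% → Pool B
Engineering: Pool B 62/241 = 25.7%, the regular-round pool 56/168 = 33.3% → the regular-round pool
Sciences: Pool B 21/39 = 53.8%, the regular-round pool 35/57 = 61.4% → the regular-round pool
Overall: Pool B 97/298 = 32.6%, the regular-round pool 98/236 = 41.5% → the regular-round pool
Neither sweeps: Pool B wins 1 of 3 groups, the regular-round pool wins 2. The regular-round pool wins overall but not every group — no Simpson reversal.

No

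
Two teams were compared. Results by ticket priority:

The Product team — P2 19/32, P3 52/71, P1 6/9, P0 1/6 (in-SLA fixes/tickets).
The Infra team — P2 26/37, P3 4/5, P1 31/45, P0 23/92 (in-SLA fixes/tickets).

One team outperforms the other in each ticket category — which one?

P2: the Product team 19/32 = 59.4%, the Infra team 26/37 = 70.3% → the Infra team
P3: the Product team 52/71 = 73.2%, the Infra team 4/5 = 80.0% → the Infra team
P1: the Product team 6/9 = 66.7%, the Infra team 31/45 = 68.9% → the Infra team
P0: the Product team 1/6 = 16.7%, the Infra team 23/92 = 25.0% → the Infra team
The Infra team has the higher rate in all 4 groups.

the Infra team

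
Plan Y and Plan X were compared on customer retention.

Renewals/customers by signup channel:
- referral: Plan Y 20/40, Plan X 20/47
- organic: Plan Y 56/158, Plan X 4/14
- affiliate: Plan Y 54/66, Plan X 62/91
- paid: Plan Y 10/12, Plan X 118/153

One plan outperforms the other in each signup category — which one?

Referral: Plan Y 20/40 = 50.0%, Plan X 20/47 = 42.6% → Plan Y
Organic: Plan Y 56/158 = 35.4%, Plan X 4/14 = 28.6% → Plan Y
Affiliate: Plan Y 54/66 = 81.8%, Plan X 62/91 = 68.1% → Plan Y
Paid: Plan Y 10/12 = 83.3%, Plan X 118/153 = 77.1% → Plan Y
Plan Y has the higher rate in all 4 groups.

Plan Y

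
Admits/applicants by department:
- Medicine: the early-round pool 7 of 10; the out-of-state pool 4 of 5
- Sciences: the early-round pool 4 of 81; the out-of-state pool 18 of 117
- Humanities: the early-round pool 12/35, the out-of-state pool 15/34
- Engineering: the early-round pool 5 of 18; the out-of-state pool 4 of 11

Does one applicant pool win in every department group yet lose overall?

No

Medicine: the early-round pool 7/10 = 70.0%, the out-of-state pool 4/5 = 80.0% → the out-of-state pool
Sciences: the early-round pool 4/81 = 4.9%, the out-of-state pool 18/117 = 15.4% → the out-of-state pool
Humanities: the early-round pool 12/35 = 34.3%, the out-of-state pool 15/34 = 44.1% → the out-of-state pool
Engineering: the early-round pool 5/18 = 27.8%, the out-of-state pool 4/11 = 36.4% → the out-of-state pool
Overall: the early-round pool 28/144 = 19.4%, the out-of-state pool 41/167 = 24.6% → the out-of-state pool
The out-of-state pool wins overall and in every department group — no reversal.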